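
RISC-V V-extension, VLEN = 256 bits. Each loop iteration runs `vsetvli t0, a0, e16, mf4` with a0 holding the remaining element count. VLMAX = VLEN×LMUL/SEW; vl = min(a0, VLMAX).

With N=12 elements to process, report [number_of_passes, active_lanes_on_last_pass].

[iterations, last_vl] = [3, 4]

lanes per group: 256·1/4/16 = 4
N=12: ⌈12/4⌉ = 3 iters; last vl = 12 − 2×4 = 4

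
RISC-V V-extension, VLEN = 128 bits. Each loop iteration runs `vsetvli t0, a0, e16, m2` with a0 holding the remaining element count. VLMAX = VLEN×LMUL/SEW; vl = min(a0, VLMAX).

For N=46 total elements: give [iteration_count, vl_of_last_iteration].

[iterations, last_vl] = [3, 14]

lanes per group: 128·2/16 = 16
46 elements at 16/iter → 3 passes, remainder 14 on the last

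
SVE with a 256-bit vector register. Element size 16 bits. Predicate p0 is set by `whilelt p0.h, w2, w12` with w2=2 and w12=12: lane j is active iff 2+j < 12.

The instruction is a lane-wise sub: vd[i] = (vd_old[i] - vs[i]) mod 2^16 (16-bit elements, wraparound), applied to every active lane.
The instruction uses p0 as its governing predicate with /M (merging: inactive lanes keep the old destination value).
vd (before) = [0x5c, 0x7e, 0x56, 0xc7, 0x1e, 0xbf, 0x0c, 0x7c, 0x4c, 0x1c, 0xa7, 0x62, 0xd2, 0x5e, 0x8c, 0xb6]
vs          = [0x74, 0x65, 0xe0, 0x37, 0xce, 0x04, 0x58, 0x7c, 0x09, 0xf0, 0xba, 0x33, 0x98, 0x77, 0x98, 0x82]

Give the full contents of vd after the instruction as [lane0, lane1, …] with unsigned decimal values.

vd = [65512, 25, 65398, 144, 65360, 187, 65460, 0, 67, 65324, 167, 98, 210, 94, 140, 182]

register lanes = 256/16 = 16
active while 2+j < 12, i.e. j ∈ [0,10) capped at 16 ⇒ 10
vd[0] sub(0x5c,0x74) -> 0xffe8
vd[1] sub(0x7e,0x65) -> 0x19
vd[2] sub(0x56,0xe0) -> 0xff76
vd[3] sub(0xc7,0x37) -> 0x90
vd[4] sub(0x1e,0xce) -> 0xff50
vd[5] sub(0xbf,0x04) -> 0xbb
vd[6] sub(0x0c,0x58) -> 0xffb4
vd[7] sub(0x7c,0x7c) -> 0x00
vd[8] sub(0x4c,0x09) -> 0x43
vd[9] sub(0x1c,0xf0) -> 0xff2c
vd[10] tail/keep -> 0xa7
vd[11] tail/keep -> 0x62
vd[12] tail/keep -> 0xd2
vd[13] tail/keep -> 0x5e
vd[14] tail/keep -> 0x8c
vd[15] tail/keep -> 0xb6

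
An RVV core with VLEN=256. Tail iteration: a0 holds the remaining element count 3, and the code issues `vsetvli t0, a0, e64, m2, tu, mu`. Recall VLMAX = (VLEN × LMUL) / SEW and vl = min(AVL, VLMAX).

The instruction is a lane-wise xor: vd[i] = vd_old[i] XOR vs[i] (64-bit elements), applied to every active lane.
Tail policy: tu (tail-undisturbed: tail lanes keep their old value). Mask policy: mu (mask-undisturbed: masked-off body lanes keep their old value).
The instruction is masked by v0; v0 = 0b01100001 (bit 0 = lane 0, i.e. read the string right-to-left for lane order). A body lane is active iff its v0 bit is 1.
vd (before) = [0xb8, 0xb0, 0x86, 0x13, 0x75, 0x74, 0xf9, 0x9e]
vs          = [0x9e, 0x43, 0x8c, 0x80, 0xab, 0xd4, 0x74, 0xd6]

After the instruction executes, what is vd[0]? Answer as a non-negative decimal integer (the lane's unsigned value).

vd[0] = 38

lanes per group: 256·2/64 = 8
AVL=3 ≤ VLMAX=8, so vl = 3
vd[0] xor(0xb8,0x9e) -> 0x26
vd[1] mask-off/keep -> 0xb0
vd[2] mask-off/keep -> 0x86
vd[3] tail/keep -> 0x13
vd[4] tail/keep -> 0x75
vd[5] tail/keep -> 0x74
vd[6] tail/keep -> 0xf9
vd[7] tail/keep -> 0x9e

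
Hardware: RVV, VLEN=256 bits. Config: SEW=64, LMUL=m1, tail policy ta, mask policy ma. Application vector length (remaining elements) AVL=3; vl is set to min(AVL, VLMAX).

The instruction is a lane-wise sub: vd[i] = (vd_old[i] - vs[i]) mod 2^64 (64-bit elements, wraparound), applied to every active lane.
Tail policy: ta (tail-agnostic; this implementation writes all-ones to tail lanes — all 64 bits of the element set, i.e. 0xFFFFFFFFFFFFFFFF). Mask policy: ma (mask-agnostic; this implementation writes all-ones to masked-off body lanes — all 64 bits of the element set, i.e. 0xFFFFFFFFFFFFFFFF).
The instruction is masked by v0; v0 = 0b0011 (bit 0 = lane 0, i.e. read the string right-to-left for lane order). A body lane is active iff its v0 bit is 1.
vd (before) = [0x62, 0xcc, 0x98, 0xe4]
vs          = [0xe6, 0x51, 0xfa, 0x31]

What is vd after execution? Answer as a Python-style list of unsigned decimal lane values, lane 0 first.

vd = [18446744073709551484, 123, 18446744073709551615, 18446744073709551615]

lanes per group: 256·1/64 = 4
vl ← min(3, 4) = 3
[0] sub(0x62,0xe6) = 0xffffffffffffff7c
[1] sub(0xcc,0x51) = 0x7b
[2] mask-off/ones = 0xffffffffffffffff
[3] tail/ones = 0xffffffffffffffff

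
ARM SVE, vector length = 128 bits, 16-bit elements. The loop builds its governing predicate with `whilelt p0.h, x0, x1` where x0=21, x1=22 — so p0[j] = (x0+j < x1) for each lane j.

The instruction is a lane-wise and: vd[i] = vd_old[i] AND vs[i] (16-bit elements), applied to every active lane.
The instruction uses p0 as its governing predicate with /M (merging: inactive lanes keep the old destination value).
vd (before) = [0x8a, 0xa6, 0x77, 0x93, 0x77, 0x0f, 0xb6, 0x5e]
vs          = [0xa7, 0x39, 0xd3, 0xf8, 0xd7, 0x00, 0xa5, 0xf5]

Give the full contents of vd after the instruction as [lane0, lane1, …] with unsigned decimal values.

register lanes = 128/16 = 8
active while 21+j < 22, i.e. j ∈ [0,1) capped at 8 ⇒ 1
vd[0] and(0x8a,0xa7) -> 0x82
vd[1] tail/keep -> 0xa6
vd[2] tail/keep -> 0x77
vd[3] tail/keep -> 0x93
vd[4] tail/keep -> 0x77
vd[5] tail/keep -> 0x0f
vd[6] tail/keep -> 0xb6
vd[7] tail/keep -> 0x5e

vd = [130, 166, 119, 147, 119, 15, 182, 94]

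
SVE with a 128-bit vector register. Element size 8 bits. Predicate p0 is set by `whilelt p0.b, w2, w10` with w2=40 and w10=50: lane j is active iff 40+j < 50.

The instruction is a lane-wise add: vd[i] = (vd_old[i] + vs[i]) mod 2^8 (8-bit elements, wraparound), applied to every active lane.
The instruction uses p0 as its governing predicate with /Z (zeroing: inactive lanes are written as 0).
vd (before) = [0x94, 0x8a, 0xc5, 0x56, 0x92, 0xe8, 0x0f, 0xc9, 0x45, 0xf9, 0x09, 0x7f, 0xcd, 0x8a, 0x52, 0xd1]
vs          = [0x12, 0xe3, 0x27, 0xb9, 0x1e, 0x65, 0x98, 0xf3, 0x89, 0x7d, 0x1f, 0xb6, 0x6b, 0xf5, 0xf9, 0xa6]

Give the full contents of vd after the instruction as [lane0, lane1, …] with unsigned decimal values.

lane count: 128 div 8 = 16
active while 40+j < 50, i.e. j ∈ [0,10) capped at 16 ⇒ 10
vd[0] add(0x94,0x12) -> 0xa6
vd[1] add(0x8a,0xe3) -> 0x6d
vd[2] add(0xc5,0x27) -> 0xec
vd[3] add(0x56,0xb9) -> 0x0f
vd[4] add(0x92,0x1e) -> 0xb0
vd[5] add(0xe8,0x65) -> 0x4d
vd[6] add(0x0f,0x98) -> 0xa7
vd[7] add(0xc9,0xf3) -> 0xbc
vd[8] add(0x45,0x89) -> 0xce
vd[9] add(0xf9,0x7d) -> 0x76
vd[10] tail/zero -> 0x00
vd[11] tail/zero -> 0x00
vd[12] tail/zero -> 0x00
vd[13] tail/zero -> 0x00
vd[14] tail/zero -> 0x00
vd[15] tail/zero -> 0x00

vd = [166, 109, 236, 15, 176, 77, 167, 188, 206, 118, 0, 0, 0, 0, 0, 0]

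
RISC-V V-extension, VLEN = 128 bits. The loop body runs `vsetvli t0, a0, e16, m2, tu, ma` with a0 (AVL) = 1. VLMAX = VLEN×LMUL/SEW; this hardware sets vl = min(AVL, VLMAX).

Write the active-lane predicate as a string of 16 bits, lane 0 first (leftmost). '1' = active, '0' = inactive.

predicate = 1000000000000000

VLMAX = VLEN×LMUL/SEW = 128×2/16 = 16
vl = min(AVL, VLMAX) = min(1, 16) = 1
bits (lane 0 leftmost): 1000000000000000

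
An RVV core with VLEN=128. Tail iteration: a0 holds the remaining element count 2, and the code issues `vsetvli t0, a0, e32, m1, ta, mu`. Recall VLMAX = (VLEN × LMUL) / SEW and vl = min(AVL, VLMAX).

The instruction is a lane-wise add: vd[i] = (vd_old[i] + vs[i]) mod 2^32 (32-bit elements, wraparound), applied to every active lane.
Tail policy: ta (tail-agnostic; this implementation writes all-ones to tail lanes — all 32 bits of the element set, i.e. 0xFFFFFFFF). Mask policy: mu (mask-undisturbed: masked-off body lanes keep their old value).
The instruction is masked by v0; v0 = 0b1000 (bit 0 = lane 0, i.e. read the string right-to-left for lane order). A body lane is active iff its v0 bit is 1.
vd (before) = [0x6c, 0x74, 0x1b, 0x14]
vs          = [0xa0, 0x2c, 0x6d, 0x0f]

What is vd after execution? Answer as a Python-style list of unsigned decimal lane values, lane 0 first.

vd = [108, 116, 4294967295, 4294967295]

VLMAX = (128 × 1) / 32 = 4 lanes
vl = min(AVL, VLMAX) = min(2, 4) = 2
vd[0] mask-off/keep -> 0x6c
vd[1] mask-off/keep -> 0x74
vd[2] tail/ones -> 0xffffffff
vd[3] tail/ones -> 0xffffffff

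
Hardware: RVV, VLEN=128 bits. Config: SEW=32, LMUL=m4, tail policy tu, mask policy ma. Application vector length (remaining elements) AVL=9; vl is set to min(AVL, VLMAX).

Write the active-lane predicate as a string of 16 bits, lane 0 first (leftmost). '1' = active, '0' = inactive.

predicate = 1111111110000000

lanes per group: 128·4/32 = 16
vl = min(AVL, VLMAX) = min(9, 16) = 9
bits (lane 0 leftmost): 1111111110000000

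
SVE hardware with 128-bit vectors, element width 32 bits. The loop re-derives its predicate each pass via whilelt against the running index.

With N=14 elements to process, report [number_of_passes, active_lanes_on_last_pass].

128-bit reg / 32-bit elem → 4 lanes
N=14: ⌈14/4⌉ = 4 iters; last vl = 14 − 3×4 = 2

[iterations, last_vl] = [4, 2]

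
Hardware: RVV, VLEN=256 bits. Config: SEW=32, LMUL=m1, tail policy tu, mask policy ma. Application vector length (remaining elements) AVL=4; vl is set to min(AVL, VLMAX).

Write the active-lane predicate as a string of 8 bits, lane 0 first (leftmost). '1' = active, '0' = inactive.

predicate = 11110000

lanes per group: 256·1/32 = 8
AVL=4 ≤ VLMAX=8, so vl = 4
bits (lane 0 leftmost): 11110000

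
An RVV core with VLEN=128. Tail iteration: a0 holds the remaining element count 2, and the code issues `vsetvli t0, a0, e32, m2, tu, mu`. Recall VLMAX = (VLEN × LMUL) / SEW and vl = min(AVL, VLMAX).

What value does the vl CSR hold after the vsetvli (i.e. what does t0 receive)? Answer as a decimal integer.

VLMAX = (128 × 2) / 32 = 8 lanes
vl = min(AVL, VLMAX) = min(2, 8) = 2

vl = 2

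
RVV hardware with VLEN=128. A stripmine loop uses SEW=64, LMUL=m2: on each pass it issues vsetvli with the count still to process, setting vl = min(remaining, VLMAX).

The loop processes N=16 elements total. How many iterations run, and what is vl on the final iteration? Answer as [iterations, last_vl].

[iterations, last_vl] = [4, 4]

VLMAX = (128 × 2) / 64 = 4 lanes
16 elements at 4/iter → 4 passes, remainder 4 on the last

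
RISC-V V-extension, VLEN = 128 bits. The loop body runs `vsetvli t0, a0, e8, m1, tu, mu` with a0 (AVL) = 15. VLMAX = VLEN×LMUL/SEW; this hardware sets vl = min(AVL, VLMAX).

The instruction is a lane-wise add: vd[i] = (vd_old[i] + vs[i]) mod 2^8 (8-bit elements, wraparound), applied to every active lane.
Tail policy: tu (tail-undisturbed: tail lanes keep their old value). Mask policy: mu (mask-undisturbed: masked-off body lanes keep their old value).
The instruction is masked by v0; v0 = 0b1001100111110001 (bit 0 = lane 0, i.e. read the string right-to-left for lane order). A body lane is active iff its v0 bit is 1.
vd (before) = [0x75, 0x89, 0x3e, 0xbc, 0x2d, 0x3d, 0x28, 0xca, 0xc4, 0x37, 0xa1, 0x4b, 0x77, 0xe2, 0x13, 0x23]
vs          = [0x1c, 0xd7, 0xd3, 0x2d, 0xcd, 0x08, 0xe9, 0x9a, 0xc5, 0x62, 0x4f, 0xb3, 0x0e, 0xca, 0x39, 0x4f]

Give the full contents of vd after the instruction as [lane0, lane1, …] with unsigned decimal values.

lanes per group: 128·1/8 = 16
vl = min(AVL, VLMAX) = min(15, 16) = 15
vd[0] add(0x75,0x1c) -> 0x91
vd[1] mask-off/keep -> 0x89
vd[2] mask-off/keep -> 0x3e
vd[3] mask-off/keep -> 0xbc
vd[4] add(0x2d,0xcd) -> 0xfa
vd[5] add(0x3d,0x08) -> 0x45
vd[6] add(0x28,0xe9) -> 0x11
vd[7] add(0xca,0x9a) -> 0x64
vd[8] add(0xc4,0xc5) -> 0x89
vd[9] mask-off/keep -> 0x37
vd[10] mask-off/keep -> 0xa1
vd[11] add(0x4b,0xb3) -> 0xfe
vd[12] add(0x77,0x0e) -> 0x85
vd[13] mask-off/keep -> 0xe2
vd[14] mask-off/keep -> 0x13
vd[15] tail/keep -> 0x23

vd = [145, 137, 62, 188, 250, 69, 17, 100, 137, 55, 161, 254, 133, 226, 19, 35]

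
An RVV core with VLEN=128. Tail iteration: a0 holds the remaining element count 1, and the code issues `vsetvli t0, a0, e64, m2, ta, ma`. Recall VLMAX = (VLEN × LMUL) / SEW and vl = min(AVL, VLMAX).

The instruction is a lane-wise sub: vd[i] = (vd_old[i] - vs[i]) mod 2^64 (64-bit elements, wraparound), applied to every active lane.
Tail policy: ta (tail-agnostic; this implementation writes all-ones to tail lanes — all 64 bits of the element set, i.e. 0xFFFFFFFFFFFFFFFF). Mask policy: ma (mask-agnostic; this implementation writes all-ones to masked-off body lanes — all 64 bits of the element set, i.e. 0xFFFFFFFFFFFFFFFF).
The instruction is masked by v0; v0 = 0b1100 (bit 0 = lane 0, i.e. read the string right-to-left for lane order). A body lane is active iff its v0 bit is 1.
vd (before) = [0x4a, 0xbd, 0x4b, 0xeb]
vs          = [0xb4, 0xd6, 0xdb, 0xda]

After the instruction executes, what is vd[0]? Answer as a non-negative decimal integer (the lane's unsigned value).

vd[0] = 18446744073709551615

VLMAX = VLEN×LMUL/SEW = 128×2/64 = 4
vl = min(AVL, VLMAX) = min(1, 4) = 1
  i=0: mask-off/ones → 18446744073709551615
  i=1: tail/ones → 18446744073709551615
  i=2: tail/ones → 18446744073709551615
  i=3: tail/ones → 18446744073709551615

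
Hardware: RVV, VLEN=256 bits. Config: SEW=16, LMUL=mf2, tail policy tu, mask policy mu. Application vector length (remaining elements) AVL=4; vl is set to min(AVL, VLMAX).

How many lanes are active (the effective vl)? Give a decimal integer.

VLMAX = (256 × 1/2) / 16 = 8 lanes
AVL=4 ≤ VLMAX=8, so vl = 4

vl = 4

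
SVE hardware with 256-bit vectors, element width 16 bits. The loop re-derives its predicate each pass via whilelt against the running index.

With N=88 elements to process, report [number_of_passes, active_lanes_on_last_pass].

[iterations, last_vl] = [6, 8]

register lanes = 256/16 = 16
N=88: ⌈88/16⌉ = 6 iters; last vl = 88 − 5×16 = 8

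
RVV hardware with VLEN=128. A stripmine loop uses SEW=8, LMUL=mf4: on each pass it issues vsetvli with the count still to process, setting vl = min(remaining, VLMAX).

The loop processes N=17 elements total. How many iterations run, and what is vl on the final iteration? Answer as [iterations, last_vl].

[iterations, last_vl] = [5, 1]

VLMAX = (128 × 1/4) / 8 = 4 lanes
17 elements at 4/iter → 5 passes, remainder 1 on the last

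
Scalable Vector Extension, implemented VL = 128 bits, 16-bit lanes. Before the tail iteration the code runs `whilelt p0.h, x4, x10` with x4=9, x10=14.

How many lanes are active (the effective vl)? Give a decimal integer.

register lanes = 128/16 = 8
p0[j] = (9+j < 14); true for j=0..4 → 5 lanes set

vl = 5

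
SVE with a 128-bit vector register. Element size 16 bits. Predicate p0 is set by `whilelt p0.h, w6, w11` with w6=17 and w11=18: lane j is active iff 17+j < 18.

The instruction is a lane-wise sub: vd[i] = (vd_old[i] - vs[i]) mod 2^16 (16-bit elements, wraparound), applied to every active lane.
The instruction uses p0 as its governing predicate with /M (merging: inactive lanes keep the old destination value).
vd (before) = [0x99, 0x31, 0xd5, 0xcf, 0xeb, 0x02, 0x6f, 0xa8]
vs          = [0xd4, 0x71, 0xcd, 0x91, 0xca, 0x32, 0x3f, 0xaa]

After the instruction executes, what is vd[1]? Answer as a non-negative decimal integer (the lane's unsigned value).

vd[1] = 49

lane count: 128 div 16 = 8
p0[j] = (17+j < 18); true for j=0..0 → 1 lanes set
  i=0: sub(0x99,0xd4) → 65477
  i=1: tail/keep → 49
  i=2: tail/keep → 213
  i=3: tail/keep → 207
  i=4: tail/keep → 235
  i=5: tail/keep → 2
  i=6: tail/keep → 111
  i=7: tail/keep → 168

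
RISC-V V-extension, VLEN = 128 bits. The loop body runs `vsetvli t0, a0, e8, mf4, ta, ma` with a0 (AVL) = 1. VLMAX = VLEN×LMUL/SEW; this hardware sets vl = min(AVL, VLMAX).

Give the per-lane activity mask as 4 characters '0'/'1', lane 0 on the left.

lanes per group: 128·1/4/8 = 4
AVL=1 ≤ VLMAX=4, so vl = 1
bits (lane 0 leftmost): 1000

predicate = 1000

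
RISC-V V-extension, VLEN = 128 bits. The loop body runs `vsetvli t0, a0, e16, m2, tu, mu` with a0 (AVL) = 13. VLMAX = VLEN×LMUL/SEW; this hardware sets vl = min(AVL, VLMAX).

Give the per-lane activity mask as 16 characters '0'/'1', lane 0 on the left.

VLMAX = (128 × 2) / 16 = 16 lanes
vl = min(AVL, VLMAX) = min(13, 16) = 13
bits (lane 0 leftmost): 1111111111111000

predicate = 1111111111111000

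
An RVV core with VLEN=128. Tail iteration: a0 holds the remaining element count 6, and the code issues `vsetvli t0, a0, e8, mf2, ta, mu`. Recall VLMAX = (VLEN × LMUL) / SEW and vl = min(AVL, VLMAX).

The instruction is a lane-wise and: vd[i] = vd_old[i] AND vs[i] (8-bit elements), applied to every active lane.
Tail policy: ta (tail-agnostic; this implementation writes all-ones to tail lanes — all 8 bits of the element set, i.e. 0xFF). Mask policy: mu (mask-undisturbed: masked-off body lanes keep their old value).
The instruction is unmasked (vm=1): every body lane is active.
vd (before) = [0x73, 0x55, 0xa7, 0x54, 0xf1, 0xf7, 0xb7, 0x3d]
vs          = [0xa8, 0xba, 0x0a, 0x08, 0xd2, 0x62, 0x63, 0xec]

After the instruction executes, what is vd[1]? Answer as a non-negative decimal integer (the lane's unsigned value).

vd[1] = 16

lanes per group: 128·1/2/8 = 8
vl = min(AVL, VLMAX) = min(6, 8) = 6
vd[0] and(0x73,0xa8) -> 0x20
vd[1] and(0x55,0xba) -> 0x10
vd[2] and(0xa7,0x0a) -> 0x02
vd[3] and(0x54,0x08) -> 0x00
vd[4] and(0xf1,0xd2) -> 0xd0
vd[5] and(0xf7,0x62) -> 0x62
vd[6] tail/ones -> 0xff
vd[7] tail/ones -> 0xff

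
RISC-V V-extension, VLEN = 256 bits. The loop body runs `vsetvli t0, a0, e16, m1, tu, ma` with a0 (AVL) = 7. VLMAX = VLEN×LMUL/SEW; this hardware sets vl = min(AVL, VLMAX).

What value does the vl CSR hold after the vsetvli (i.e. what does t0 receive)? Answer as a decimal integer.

vl = 7

VLMAX = VLEN×LMUL/SEW = 256×1/16 = 16
AVL=7 ≤ VLMAX=16, so vl = 7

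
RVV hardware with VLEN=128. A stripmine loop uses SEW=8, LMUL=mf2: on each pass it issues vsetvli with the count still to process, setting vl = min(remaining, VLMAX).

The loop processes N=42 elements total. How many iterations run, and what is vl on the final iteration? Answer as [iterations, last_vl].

VLMAX = VLEN×LMUL/SEW = 128×1/2/8 = 8
iterations = ceil(42/8) = 6; final-pass vl = 2

[iterations, last_vl] = [6, 2]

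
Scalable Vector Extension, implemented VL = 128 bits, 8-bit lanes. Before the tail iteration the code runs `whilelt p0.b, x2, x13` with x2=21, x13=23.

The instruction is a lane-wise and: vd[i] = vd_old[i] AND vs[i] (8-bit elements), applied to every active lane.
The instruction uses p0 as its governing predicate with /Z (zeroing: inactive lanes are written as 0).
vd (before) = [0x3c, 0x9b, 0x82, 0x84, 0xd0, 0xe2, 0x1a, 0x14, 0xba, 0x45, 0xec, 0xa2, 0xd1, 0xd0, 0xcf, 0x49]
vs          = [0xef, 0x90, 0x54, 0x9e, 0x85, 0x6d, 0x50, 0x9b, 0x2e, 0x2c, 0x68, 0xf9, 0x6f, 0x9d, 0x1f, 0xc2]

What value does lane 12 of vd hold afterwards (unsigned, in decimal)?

lane count: 128 div 8 = 16
p0[j] = (21+j < 23); true for j=0..1 → 2 lanes set
  i=0: and(0x3c,0xef) → 44
  i=1: and(0x9b,0x90) → 144
  i=2: tail/zero → 0
  i=3: tail/zero → 0
  i=4: tail/zero → 0
  i=5: tail/zero → 0
  i=6: tail/zero → 0
  i=7: tail/zero → 0
  i=8: tail/zero → 0
  i=9: tail/zero → 0
  i=10: tail/zero → 0
  i=11: tail/zero → 0
  i=12: tail/zero → 0
  i=13: tail/zero → 0
  i=14: tail/zero → 0
  i=15: tail/zero → 0

vd[12] = 0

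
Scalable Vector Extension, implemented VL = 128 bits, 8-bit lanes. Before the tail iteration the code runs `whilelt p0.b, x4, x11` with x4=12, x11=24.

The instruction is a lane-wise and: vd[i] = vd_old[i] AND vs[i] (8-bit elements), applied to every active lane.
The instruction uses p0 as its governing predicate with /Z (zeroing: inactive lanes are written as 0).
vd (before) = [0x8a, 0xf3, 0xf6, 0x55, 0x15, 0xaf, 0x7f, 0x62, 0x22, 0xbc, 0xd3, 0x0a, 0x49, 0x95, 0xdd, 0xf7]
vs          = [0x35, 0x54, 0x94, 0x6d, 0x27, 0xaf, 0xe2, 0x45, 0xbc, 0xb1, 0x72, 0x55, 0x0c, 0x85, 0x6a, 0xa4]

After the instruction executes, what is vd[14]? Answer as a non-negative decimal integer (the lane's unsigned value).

lane count: 128 div 8 = 16
p0[j] = (12+j < 24); true for j=0..11 → 12 lanes set
lane  0: and(0x8a,0x35) ⇒ 0x00
lane  1: and(0xf3,0x54) ⇒ 0x50
lane  2: and(0xf6,0x94) ⇒ 0x94
lane  3: and(0x55,0x6d) ⇒ 0x45
lane  4: and(0x15,0x27) ⇒ 0x05
lane  5: and(0xaf,0xaf) ⇒ 0xaf
lane  6: and(0x7f,0xe2) ⇒ 0x62
lane  7: and(0x62,0x45) ⇒ 0x40
lane  8: and(0x22,0xbc) ⇒ 0x20
lane  9: and(0xbc,0xb1) ⇒ 0xb0
lane 10: and(0xd3,0x72) ⇒ 0x52
lane 11: and(0x0a,0x55) ⇒ 0x00
lane 12: tail/zero ⇒ 0x00
lane 13: tail/zero ⇒ 0x00
lane 14: tail/zero ⇒ 0x00
lane 15: tail/zero ⇒ 0x00

vd[14] = 0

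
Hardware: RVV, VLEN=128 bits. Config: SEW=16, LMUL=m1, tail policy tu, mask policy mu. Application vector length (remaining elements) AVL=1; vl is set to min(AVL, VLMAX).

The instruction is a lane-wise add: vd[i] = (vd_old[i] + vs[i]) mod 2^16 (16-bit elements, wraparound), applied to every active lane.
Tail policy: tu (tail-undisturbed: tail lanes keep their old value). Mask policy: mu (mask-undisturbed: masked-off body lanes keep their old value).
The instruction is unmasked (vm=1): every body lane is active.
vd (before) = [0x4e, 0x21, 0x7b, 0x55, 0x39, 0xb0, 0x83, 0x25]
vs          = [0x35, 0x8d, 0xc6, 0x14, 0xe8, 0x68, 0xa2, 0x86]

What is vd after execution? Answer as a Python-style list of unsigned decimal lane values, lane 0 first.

vd = [131, 33, 123, 85, 57, 176, 131, 37]

lanes per group: 128·1/16 = 8
vl ← min(1, 8) = 1
lane  0: add(0x4e,0x35) ⇒ 0x83
lane  1: tail/keep ⇒ 0x21
lane  2: tail/keep ⇒ 0x7b
lane  3: tail/keep ⇒ 0x55
lane  4: tail/keep ⇒ 0x39
lane  5: tail/keep ⇒ 0xb0
lane  6: tail/keep ⇒ 0x83
lane  7: tail/keep ⇒ 0x25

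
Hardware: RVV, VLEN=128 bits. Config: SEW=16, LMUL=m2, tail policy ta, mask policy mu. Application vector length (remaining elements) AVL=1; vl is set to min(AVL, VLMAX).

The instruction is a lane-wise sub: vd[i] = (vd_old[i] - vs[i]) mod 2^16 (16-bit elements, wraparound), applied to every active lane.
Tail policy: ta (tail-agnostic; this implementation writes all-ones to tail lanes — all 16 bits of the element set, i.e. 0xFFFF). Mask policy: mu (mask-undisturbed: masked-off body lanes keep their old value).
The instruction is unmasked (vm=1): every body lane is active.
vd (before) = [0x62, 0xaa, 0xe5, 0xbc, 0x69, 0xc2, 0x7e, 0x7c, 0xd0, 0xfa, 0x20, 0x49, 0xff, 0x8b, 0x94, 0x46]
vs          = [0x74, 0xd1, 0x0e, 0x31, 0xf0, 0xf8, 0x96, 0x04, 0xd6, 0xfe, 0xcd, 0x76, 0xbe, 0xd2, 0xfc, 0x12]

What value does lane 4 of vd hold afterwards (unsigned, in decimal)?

vd[4] = 65535

lanes per group: 128·2/16 = 16
vl = min(AVL, VLMAX) = min(1, 16) = 1
  i=0: sub(0x62,0x74) → 65518
  i=1: tail/ones → 65535
  i=2: tail/ones → 65535
  i=3: tail/ones → 65535
  i=4: tail/ones → 65535
  i=5: tail/ones → 65535
  i=6: tail/ones → 65535
  i=7: tail/ones → 65535
  i=8: tail/ones → 65535
  i=9: tail/ones → 65535
  i=10: tail/ones → 65535
  i=11: tail/ones → 65535
  i=12: tail/ones → 65535
  i=13: tail/ones → 65535
  i=14: tail/ones → 65535
  i=15: tail/ones → 65535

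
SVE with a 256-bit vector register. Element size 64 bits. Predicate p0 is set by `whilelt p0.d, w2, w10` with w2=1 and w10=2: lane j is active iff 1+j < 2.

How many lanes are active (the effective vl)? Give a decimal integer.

vl = 1

lane count: 256 div 64 = 4
whilelt: lane j active iff 1+j < 2 → j < 1 → 1 active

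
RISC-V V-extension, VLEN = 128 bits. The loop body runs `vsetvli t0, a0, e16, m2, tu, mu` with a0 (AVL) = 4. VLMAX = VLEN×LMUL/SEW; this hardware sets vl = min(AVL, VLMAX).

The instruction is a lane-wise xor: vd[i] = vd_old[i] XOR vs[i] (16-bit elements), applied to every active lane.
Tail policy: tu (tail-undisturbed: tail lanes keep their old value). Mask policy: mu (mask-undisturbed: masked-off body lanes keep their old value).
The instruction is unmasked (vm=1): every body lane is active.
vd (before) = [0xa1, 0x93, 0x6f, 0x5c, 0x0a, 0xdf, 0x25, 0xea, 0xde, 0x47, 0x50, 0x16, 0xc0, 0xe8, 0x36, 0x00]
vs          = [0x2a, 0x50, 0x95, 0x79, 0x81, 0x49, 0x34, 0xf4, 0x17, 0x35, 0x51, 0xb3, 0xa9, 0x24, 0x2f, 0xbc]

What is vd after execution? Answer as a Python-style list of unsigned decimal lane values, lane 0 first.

VLMAX = VLEN×LMUL/SEW = 128×2/16 = 16
AVL=4 ≤ VLMAX=16, so vl = 4
  i=0: xor(0xa1,0x2a) → 139
  i=1: xor(0x93,0x50) → 195
  i=2: xor(0x6f,0x95) → 250
  i=3: xor(0x5c,0x79) → 37
  i=4: tail/keep → 10
  i=5: tail/keep → 223
  i=6: tail/keep → 37
  i=7: tail/keep → 234
  i=8: tail/keep → 222
  i=9: tail/keep → 71
  i=10: tail/keep → 80
  i=11: tail/keep → 22
  i=12: tail/keep → 192
  i=13: tail/keep → 232
  i=14: tail/keep → 54
  i=15: tail/keep → 0

vd = [139, 195, 250, 37, 10, 223, 37, 234, 222, 71, 80, 22, 192, 232, 54, 0]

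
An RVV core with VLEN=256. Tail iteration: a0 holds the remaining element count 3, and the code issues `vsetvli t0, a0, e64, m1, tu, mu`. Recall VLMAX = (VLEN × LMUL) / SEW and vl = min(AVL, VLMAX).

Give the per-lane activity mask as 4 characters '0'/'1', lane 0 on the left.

VLMAX = VLEN×LMUL/SEW = 256×1/64 = 4
vl = min(AVL, VLMAX) = min(3, 4) = 3
bits (lane 0 leftmost): 1110

predicate = 1110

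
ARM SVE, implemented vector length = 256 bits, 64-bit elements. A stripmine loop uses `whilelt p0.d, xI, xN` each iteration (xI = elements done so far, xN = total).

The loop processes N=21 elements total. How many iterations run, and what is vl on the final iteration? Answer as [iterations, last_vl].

lane count: 256 div 64 = 4
21 elements at 4/iter → 6 passes, remainder 1 on the last

[iterations, last_vl] = [6, 1]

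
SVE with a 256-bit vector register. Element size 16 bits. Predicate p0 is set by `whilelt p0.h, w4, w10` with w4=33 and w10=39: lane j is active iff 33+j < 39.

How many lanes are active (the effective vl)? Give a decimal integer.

256-bit reg / 16-bit elem → 16 lanes
active while 33+j < 39, i.e. j ∈ [0,6) capped at 16 ⇒ 6

vl = 6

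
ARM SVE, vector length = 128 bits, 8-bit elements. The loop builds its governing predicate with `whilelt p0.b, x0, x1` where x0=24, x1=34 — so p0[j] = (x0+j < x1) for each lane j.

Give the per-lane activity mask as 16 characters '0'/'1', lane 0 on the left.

lane count: 128 div 8 = 16
whilelt: lane j active iff 24+j < 34 → j < 10 → 10 active
bits (lane 0 leftmost): 1111111111000000

predicate = 1111111111000000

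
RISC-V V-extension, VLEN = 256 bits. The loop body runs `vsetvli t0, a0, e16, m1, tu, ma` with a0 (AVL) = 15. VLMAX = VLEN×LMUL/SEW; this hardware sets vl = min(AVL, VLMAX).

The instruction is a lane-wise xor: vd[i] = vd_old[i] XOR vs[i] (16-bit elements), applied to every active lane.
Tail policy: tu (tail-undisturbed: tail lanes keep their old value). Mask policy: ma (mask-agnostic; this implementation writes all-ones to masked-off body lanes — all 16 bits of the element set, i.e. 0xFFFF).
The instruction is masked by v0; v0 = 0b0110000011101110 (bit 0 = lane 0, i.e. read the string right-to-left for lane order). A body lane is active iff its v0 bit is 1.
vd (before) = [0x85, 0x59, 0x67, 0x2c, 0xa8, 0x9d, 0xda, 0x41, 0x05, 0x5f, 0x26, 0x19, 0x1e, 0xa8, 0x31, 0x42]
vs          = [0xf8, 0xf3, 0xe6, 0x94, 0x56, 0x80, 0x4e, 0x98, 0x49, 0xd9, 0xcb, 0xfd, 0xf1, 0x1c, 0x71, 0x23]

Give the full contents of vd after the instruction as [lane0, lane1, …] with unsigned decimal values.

lanes per group: 256·1/16 = 16
vl ← min(15, 16) = 15
vd[0] mask-off/ones -> 0xffff
vd[1] xor(0x59,0xf3) -> 0xaa
vd[2] xor(0x67,0xe6) -> 0x81
vd[3] xor(0x2c,0x94) -> 0xb8
vd[4] mask-off/ones -> 0xffff
vd[5] xor(0x9d,0x80) -> 0x1d
vd[6] xor(0xda,0x4e) -> 0x94
vd[7] xor(0x41,0x98) -> 0xd9
vd[8] mask-off/ones -> 0xffff
vd[9] mask-off/ones -> 0xffff
vd[10] mask-off/ones -> 0xffff
vd[11] mask-off/ones -> 0xffff
vd[12] mask-off/ones -> 0xffff
vd[13] xor(0xa8,0x1c) -> 0xb4
vd[14] xor(0x31,0x71) -> 0x40
vd[15] tail/keep -> 0x42

vd = [65535, 170, 129, 184, 65535, 29, 148, 217, 65535, 65535, 65535, 65535, 65535, 180, 64, 66]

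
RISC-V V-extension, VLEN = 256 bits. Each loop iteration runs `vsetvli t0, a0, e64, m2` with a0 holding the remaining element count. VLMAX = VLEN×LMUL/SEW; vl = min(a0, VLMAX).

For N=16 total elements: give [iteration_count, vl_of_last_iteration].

VLMAX = VLEN×LMUL/SEW = 256×2/64 = 8
N=16: ⌈16/8⌉ = 2 iters; last vl = 16 − 1×8 = 8

[iterations, last_vl] = [2, 8]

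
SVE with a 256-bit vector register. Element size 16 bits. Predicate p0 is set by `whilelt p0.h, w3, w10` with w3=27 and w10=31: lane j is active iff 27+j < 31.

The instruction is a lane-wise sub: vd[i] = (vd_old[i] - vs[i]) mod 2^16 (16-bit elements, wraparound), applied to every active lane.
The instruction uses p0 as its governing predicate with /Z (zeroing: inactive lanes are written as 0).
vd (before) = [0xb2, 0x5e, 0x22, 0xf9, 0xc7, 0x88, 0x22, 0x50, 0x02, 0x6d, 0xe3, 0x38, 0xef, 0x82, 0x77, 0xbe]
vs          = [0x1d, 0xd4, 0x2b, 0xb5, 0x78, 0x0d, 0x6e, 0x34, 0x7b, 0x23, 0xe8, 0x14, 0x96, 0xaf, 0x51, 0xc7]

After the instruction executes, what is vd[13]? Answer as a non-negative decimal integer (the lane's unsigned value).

vd[13] = 0

256-bit reg / 16-bit elem → 16 lanes
active while 27+j < 31, i.e. j ∈ [0,4) capped at 16 ⇒ 4
[0] sub(0xb2,0x1d) = 0x95
[1] sub(0x5e,0xd4) = 0xff8a
[2] sub(0x22,0x2b) = 0xfff7
[3] sub(0xf9,0xb5) = 0x44
[4] tail/zero = 0x00
[5] tail/zero = 0x00
[6] tail/zero = 0x00
[7] tail/zero = 0x00
[8] tail/zero = 0x00
[9] tail/zero = 0x00
[10] tail/zero = 0x00
[11] tail/zero = 0x00
[12] tail/zero = 0x00
[13] tail/zero = 0x00
[14] tail/zero = 0x00
[15] tail/zero = 0x00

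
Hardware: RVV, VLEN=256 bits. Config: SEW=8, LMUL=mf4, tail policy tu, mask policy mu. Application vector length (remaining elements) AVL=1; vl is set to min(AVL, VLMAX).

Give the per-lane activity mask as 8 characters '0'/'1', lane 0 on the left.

predicate = 10000000

VLMAX = (256 × 1/4) / 8 = 8 lanes
AVL=1 ≤ VLMAX=8, so vl = 1
bits (lane 0 leftmost): 10000000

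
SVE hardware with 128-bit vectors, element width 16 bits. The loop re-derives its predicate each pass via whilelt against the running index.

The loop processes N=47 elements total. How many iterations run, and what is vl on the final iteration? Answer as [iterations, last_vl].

[iterations, last_vl] = [6, 7]

lane count: 128 div 16 = 8
47 elements at 8/iter → 6 passes, remainder 7 on the last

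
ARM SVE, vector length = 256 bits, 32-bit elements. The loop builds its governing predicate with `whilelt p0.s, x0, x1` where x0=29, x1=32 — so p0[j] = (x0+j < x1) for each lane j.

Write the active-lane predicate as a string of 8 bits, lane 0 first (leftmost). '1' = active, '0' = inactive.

predicate = 11100000

256-bit reg / 32-bit elem → 8 lanes
p0[j] = (29+j < 32); true for j=0..2 → 3 lanes set
bits (lane 0 leftmost): 11100000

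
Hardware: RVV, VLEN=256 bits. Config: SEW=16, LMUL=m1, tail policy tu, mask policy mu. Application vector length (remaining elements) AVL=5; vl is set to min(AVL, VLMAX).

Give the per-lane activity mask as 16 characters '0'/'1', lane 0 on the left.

predicate = 1111100000000000

VLMAX = VLEN×LMUL/SEW = 256×1/16 = 16
vl = min(AVL, VLMAX) = min(5, 16) = 5
bits (lane 0 leftmost): 1111100000000000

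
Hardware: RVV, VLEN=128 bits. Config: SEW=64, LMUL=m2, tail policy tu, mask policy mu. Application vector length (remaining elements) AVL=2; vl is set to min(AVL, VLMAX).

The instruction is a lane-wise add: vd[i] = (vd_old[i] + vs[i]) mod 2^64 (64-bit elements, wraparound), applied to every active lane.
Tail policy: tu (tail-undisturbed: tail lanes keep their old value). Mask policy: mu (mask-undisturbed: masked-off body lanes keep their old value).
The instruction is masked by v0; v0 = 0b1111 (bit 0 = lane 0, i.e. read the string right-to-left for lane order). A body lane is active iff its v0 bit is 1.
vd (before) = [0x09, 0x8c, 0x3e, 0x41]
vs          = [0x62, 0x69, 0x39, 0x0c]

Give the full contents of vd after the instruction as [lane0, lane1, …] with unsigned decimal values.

VLMAX = VLEN×LMUL/SEW = 128×2/64 = 4
AVL=2 ≤ VLMAX=4, so vl = 2
  i=0: add(0x09,0x62) → 107
  i=1: add(0x8c,0x69) → 245
  i=2: tail/keep → 62
  i=3: tail/keep → 65

vd = [107, 245, 62, 65]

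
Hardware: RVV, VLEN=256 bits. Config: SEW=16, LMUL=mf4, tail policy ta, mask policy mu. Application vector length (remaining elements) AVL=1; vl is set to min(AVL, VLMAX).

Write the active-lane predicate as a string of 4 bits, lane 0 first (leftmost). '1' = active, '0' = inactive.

VLMAX = (256 × 1/4) / 16 = 4 lanes
vl ← min(1, 4) = 1
bits (lane 0 leftmost): 1000

predicate = 1000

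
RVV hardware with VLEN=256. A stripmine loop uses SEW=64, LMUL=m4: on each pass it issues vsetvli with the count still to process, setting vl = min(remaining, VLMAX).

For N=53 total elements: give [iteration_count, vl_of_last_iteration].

[iterations, last_vl] = [4, 5]

lanes per group: 256·4/64 = 16
53 elements at 16/iter → 4 passes, remainder 5 on the last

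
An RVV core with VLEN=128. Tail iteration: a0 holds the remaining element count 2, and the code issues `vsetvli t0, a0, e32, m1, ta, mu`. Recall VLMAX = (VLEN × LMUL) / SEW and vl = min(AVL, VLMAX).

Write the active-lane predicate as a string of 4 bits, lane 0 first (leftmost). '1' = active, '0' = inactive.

predicate = 1100

VLMAX = (128 × 1) / 32 = 4 lanes
AVL=2 ≤ VLMAX=4, so vl = 2
bits (lane 0 leftmost): 1100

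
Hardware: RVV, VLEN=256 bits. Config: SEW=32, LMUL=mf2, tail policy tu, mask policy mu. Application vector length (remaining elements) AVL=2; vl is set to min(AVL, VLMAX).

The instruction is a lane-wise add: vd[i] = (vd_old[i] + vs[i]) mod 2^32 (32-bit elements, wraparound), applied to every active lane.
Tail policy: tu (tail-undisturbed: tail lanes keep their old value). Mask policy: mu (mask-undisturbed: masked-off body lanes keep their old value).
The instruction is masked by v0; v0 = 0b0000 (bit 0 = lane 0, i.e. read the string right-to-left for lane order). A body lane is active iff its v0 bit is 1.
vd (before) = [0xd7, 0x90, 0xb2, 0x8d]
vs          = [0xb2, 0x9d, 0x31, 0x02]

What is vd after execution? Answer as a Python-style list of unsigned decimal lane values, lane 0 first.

VLMAX = VLEN×LMUL/SEW = 256×1/2/32 = 4
AVL=2 ≤ VLMAX=4, so vl = 2
lane  0: mask-off/keep ⇒ 0xd7
lane  1: mask-off/keep ⇒ 0x90
lane  2: tail/keep ⇒ 0xb2
lane  3: tail/keep ⇒ 0x8d

vd = [215, 144, 178, 141]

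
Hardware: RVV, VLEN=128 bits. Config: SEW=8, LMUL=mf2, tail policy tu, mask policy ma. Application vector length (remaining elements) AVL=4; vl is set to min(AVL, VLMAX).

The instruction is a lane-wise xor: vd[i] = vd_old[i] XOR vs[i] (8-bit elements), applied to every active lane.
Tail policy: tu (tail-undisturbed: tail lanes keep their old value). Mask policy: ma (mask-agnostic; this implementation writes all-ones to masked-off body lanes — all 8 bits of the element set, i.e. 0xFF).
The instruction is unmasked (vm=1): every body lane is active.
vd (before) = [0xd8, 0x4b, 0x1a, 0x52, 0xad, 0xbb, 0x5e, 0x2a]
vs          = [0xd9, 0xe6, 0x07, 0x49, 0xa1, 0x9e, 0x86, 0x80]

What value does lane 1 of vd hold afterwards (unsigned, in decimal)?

vd[1] = 173

lanes per group: 128·1/2/8 = 8
AVL=4 ≤ VLMAX=8, so vl = 4
[0] xor(0xd8,0xd9) = 0x01
[1] xor(0x4b,0xe6) = 0xad
[2] xor(0x1a,0x07) = 0x1d
[3] xor(0x52,0x49) = 0x1b
[4] tail/keep = 0xad
[5] tail/keep = 0xbb
[6] tail/keep = 0x5e
[7] tail/keep = 0x2a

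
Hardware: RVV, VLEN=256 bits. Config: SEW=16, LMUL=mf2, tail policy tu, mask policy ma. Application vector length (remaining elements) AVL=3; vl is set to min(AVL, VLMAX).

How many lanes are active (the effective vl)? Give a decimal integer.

vl = 3

VLMAX = (256 × 1/2) / 16 = 8 lanes
vl = min(AVL, VLMAX) = min(3, 8) = 3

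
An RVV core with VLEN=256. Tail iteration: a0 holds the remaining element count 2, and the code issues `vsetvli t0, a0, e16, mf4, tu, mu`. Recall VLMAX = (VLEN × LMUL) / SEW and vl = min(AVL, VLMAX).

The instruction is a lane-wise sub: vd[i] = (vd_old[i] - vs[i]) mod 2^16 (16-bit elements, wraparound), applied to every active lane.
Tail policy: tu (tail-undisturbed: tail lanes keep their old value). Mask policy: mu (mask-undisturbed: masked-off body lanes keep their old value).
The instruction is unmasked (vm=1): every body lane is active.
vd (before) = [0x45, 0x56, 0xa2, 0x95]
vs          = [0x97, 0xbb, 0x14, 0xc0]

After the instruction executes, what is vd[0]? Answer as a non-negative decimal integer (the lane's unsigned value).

vd[0] = 65454

lanes per group: 256·1/4/16 = 4
AVL=2 ≤ VLMAX=4, so vl = 2
lane  0: sub(0x45,0x97) ⇒ 0xffae
lane  1: sub(0x56,0xbb) ⇒ 0xff9b
lane  2: tail/keep ⇒ 0xa2
lane  3: tail/keep ⇒ 0x95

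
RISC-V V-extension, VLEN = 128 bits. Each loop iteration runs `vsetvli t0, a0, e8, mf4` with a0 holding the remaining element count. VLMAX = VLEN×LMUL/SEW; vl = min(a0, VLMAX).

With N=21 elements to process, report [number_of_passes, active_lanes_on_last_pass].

VLMAX = VLEN×LMUL/SEW = 128×1/4/8 = 4
21 elements at 4/iter → 6 passes, remainder 1 on the last

[iterations, last_vl] = [6, 1]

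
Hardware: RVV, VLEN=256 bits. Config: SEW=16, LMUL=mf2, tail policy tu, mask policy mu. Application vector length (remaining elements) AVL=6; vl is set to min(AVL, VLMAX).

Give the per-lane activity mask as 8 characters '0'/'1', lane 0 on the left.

predicate = 11111100

VLMAX = (256 × 1/2) / 16 = 8 lanes
vl ← min(6, 8) = 6
bits (lane 0 leftmost): 11111100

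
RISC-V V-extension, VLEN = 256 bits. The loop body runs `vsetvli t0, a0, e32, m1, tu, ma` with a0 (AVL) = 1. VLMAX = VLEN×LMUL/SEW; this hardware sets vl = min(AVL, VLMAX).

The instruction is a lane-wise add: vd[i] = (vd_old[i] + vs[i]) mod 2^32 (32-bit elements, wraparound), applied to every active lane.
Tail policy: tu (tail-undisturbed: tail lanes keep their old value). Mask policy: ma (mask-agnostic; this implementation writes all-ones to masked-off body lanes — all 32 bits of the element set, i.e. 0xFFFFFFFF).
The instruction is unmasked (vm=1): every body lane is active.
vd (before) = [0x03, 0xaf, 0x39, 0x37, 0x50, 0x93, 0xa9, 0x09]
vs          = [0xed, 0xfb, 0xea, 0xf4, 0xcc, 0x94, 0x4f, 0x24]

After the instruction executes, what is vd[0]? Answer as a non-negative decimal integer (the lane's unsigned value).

lanes per group: 256·1/32 = 8
AVL=1 ≤ VLMAX=8, so vl = 1
[0] add(0x03,0xed) = 0xf0
[1] tail/keep = 0xaf
[2] tail/keep = 0x39
[3] tail/keep = 0x37
[4] tail/keep = 0x50
[5] tail/keep = 0x93
[6] tail/keep = 0xa9
[7] tail/keep = 0x09

vd[0] = 240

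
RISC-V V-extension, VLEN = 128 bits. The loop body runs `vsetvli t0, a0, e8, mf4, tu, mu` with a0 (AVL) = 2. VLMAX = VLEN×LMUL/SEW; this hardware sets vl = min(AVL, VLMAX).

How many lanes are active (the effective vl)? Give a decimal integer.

vl = 2

lanes per group: 128·1/4/8 = 4
AVL=2 ≤ VLMAX=4, so vl = 2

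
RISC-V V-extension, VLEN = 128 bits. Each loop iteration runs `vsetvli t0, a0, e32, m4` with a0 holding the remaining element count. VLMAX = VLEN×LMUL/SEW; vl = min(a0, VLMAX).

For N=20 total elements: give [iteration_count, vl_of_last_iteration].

VLMAX = (128 × 4) / 32 = 16 lanes
iterations = ceil(20/16) = 2; final-pass vl = 4

[iterations, last_vl] = [2, 4]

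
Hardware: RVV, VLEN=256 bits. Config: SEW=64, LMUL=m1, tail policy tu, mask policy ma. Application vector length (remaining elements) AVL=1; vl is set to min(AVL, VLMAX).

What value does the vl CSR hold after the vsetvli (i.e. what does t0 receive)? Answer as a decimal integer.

VLMAX = (256 × 1) / 64 = 4 lanes
vl = min(AVL, VLMAX) = min(1, 4) = 1

vl = 1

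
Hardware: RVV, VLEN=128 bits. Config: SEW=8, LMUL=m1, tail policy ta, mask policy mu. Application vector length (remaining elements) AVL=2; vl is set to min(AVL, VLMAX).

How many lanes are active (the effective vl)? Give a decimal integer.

vl = 2

VLMAX = (128 × 1) / 8 = 16 lanes
vl = min(AVL, VLMAX) = min(2, 16) = 2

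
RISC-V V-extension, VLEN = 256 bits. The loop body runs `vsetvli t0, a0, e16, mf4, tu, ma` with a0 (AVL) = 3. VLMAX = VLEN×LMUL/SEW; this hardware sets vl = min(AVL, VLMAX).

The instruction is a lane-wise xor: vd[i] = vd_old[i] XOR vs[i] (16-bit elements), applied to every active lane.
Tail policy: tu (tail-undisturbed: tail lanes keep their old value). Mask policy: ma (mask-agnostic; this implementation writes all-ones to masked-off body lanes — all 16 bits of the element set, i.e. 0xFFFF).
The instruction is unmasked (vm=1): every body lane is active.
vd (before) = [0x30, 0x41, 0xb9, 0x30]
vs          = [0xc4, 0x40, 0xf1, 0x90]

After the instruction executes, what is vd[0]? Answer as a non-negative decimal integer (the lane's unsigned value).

VLMAX = (256 × 1/4) / 16 = 4 lanes
vl = min(AVL, VLMAX) = min(3, 4) = 3
  i=0: xor(0x30,0xc4) → 244
  i=1: xor(0x41,0x40) → 1
  i=2: xor(0xb9,0xf1) → 72
  i=3: tail/keep → 48

vd[0] = 244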